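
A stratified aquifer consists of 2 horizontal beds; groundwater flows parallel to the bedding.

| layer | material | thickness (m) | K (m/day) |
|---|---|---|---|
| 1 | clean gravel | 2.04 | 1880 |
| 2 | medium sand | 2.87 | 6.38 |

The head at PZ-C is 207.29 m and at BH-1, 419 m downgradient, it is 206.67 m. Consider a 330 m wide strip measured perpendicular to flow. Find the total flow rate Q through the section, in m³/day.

Flow is parallel to layering, so each bed carries its own Darcy discharge and the transmissivities add.
Σ(K_i·b_i) = 1880×2.04 + 6.38×2.87 = 3854 m²/day.
Hydraulic gradient i = (207.29 − 206.67) / 419 = 0.62 / 419 = 0.001480.
Q = Σ(K_i·b_i) · W · i = 3854 × 330 × 0.001480 = 1882 m³/day.

1880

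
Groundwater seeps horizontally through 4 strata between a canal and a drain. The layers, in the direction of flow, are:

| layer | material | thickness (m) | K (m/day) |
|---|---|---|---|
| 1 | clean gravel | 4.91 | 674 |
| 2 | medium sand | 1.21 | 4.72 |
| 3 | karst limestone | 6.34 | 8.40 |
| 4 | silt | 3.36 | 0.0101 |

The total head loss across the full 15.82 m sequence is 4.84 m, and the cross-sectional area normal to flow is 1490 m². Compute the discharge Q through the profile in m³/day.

Flow is perpendicular to layering, so the layers act in series and the equivalent K is the thickness-weighted harmonic mean.
Total thickness L = 4.91 + 1.21 + 6.34 + 3.36 = 15.82 m.
Σ(b_i/K_i) = 4.91/674 + 1.21/4.72 + 6.34/8.40 + 3.36/0.0101 = 333.7 d.
K_eq = L / Σ(b_i/K_i) = 15.82 / 333.7 = 0.04741 m/day.
Q = K_eq · A · (Δh/L) = 0.04741 × 1490 × (4.84/15.82) = 21.61 m³/day.

21.6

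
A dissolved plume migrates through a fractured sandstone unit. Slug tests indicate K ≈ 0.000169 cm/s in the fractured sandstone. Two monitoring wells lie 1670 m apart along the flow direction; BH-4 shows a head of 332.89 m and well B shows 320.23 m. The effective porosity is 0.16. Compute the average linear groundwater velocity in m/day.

Convert K: 0.000169 cm/s × 864 = 0.1460 m/day.
Hydraulic gradient i = (332.89 − 320.23) / 1670 = 12.66 / 1670 = 0.007581.
Darcy flux q = K · i = 0.1460 × 0.007581 = 0.001107 m/day.
Seepage velocity v = q / n_e = 0.001107 / 0.16 = 0.006918 m/day.

0.00692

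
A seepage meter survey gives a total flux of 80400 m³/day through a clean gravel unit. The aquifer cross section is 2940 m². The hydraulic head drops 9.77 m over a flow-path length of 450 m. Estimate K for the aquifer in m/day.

Hydraulic gradient i = Δh / L = 9.77 / 450 = 0.02171.
From Q = K·A·i, K = Q / (A·i) = 80400 / (2940 × 0.02171) = 1260 m/day.

1260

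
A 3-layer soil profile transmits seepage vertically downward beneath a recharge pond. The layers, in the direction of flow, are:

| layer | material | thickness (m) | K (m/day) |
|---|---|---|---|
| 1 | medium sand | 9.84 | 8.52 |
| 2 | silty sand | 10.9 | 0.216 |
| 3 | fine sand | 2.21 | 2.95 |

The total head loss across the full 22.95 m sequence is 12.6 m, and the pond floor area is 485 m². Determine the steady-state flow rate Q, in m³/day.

117

Flow is perpendicular to layering, so the layers act in series and the equivalent K is the thickness-weighted harmonic mean.
Total thickness L = 9.84 + 10.9 + 2.21 = 22.95 m.
Σ(b_i/K_i) = 9.84/8.52 + 10.9/0.216 + 2.21/2.95 = 52.37 d.
K_eq = L / Σ(b_i/K_i) = 22.95 / 52.37 = 0.4383 m/day.
Q = K_eq · A · (Δh/L) = 0.4383 × 485 × (12.6/22.95) = 116.7 m³/day.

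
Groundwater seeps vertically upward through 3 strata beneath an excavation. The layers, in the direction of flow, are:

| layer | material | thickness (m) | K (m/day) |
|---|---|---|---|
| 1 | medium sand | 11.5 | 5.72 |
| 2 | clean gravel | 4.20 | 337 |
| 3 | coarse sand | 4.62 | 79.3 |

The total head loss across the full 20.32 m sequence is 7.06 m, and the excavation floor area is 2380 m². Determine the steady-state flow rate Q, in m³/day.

8070

Flow is perpendicular to layering, so the layers act in series and the equivalent K is the thickness-weighted harmonic mean.
Total thickness L = 11.5 + 4.20 + 4.62 = 20.32 m.
Σ(b_i/K_i) = 11.5/5.72 + 4.20/337 + 4.62/79.3 = 2.081 d.
K_eq = L / Σ(b_i/K_i) = 20.32 / 2.081 = 9.764 m/day.
Q = K_eq · A · (Δh/L) = 9.764 × 2380 × (7.06/20.32) = 8074 m³/day.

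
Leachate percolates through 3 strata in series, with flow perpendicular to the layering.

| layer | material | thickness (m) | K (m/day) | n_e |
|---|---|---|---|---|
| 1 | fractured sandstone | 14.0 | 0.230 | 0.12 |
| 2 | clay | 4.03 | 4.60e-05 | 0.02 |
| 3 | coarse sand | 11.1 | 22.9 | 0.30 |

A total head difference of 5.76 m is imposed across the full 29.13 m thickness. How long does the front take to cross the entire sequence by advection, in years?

212

With flow normal to the layers, continuity requires the same specific discharge q through every layer.
Σ(b_i/K_i) = 14.0/0.230 + 4.03/4.60e-05 + 11.1/22.9 = 87670 d.
q = Δh / Σ(b_i/K_i) = 5.76 / 87670 = 6.570e-05 m/day.
In each layer the seepage velocity is v_i = q/n_i, so the layer transit time is t_i = b_i·n_i / q:
  layer 1 (fractured sandstone): t_1 = 14.0 × 0.12 / 6.570e-05 = 25570 d
  layer 2 (clay): t_2 = 4.03 × 0.02 / 6.570e-05 = 1227 d
  layer 3 (coarse sand): t_3 = 11.1 × 0.30 / 6.570e-05 = 50684 d
Total t = Σ t_i = 77481 days = 212.1 years.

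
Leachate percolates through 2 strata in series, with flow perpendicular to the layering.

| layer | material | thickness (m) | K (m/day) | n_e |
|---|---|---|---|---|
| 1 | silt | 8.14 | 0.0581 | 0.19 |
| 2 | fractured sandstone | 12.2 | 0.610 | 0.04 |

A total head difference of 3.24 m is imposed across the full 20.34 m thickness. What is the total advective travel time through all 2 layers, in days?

101

With flow normal to the layers, continuity requires the same specific discharge q through every layer.
Σ(b_i/K_i) = 8.14/0.0581 + 12.2/0.610 = 160.1 d.
q = Δh / Σ(b_i/K_i) = 3.24 / 160.1 = 0.02024 m/day.
In each layer the seepage velocity is v_i = q/n_i, so the layer transit time is t_i = b_i·n_i / q:
  layer 1 (silt): t_1 = 8.14 × 0.19 / 0.02024 = 76.42 d
  layer 2 (fractured sandstone): t_2 = 12.2 × 0.04 / 0.02024 = 24.11 d
Total t = Σ t_i = 100.5 days.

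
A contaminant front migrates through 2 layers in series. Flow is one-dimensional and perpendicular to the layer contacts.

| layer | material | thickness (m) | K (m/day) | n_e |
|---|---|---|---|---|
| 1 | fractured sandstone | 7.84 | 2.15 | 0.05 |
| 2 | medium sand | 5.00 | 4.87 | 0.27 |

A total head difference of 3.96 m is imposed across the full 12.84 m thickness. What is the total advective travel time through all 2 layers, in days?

With flow normal to the layers, continuity requires the same specific discharge q through every layer.
Σ(b_i/K_i) = 7.84/2.15 + 5.00/4.87 = 4.673 d.
q = Δh / Σ(b_i/K_i) = 3.96 / 4.673 = 0.8474 m/day.
In each layer the seepage velocity is v_i = q/n_i, so the layer transit time is t_i = b_i·n_i / q:
  layer 1 (fractured sandstone): t_1 = 7.84 × 0.05 / 0.8474 = 0.4626 d
  layer 2 (medium sand): t_2 = 5.00 × 0.27 / 0.8474 = 1.593 d
Total t = Σ t_i = 2.056 days.

2.06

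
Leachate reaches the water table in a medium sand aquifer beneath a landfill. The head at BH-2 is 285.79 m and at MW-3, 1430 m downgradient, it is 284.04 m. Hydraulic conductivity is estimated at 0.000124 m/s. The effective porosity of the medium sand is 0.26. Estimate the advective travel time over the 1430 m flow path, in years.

Convert K: 0.000124 m/s × 86400 = 10.71 m/day.
Hydraulic gradient i = (285.79 − 284.04) / 1430 = 1.75 / 1430 = 0.001224.
Darcy flux q = K · i = 10.71 × 0.001224 = 0.01311 m/day.
Seepage velocity v = q / n_e = 0.01311 / 0.26 = 0.05043 m/day.
Travel time t = L / v = 1430 / 0.05043 = 28358 days = 77.64 years.

77.6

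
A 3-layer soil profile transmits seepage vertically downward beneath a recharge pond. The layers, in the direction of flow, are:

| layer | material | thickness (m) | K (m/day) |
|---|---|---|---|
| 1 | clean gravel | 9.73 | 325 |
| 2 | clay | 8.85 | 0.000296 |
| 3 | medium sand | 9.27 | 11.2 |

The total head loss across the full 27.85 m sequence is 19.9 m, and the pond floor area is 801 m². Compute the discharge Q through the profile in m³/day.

0.533

Flow is perpendicular to layering, so the layers act in series and the equivalent K is the thickness-weighted harmonic mean.
Total thickness L = 9.73 + 8.85 + 9.27 = 27.85 m.
Σ(b_i/K_i) = 9.73/325 + 8.85/0.000296 + 9.27/11.2 = 29900 d.
K_eq = L / Σ(b_i/K_i) = 27.85 / 29900 = 0.0009315 m/day.
Q = K_eq · A · (Δh/L) = 0.0009315 × 801 × (19.9/27.85) = 0.5331 m³/day.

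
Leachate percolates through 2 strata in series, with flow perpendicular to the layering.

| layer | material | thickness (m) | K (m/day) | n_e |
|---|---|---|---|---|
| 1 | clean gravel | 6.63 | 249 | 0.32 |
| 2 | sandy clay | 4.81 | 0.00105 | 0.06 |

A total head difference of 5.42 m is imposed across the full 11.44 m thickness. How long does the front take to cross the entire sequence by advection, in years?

With flow normal to the layers, continuity requires the same specific discharge q through every layer.
Σ(b_i/K_i) = 6.63/249 + 4.81/0.00105 = 4581 d.
q = Δh / Σ(b_i/K_i) = 5.42 / 4581 = 0.001183 m/day.
In each layer the seepage velocity is v_i = q/n_i, so the layer transit time is t_i = b_i·n_i / q:
  layer 1 (clean gravel): t_1 = 6.63 × 0.32 / 0.001183 = 1793 d
  layer 2 (sandy clay): t_2 = 4.81 × 0.06 / 0.001183 = 243.9 d
Total t = Σ t_i = 2037 days = 5.577 years.

5.58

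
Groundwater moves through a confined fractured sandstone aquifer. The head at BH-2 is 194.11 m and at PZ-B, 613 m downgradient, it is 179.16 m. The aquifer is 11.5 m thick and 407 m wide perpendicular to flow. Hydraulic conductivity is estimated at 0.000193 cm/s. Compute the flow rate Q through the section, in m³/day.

Convert K: 0.000193 cm/s × 864 = 0.1668 m/day.
Cross-sectional area A = 407 × 11.5 = 4680 m².
Hydraulic gradient i = (194.11 − 179.16) / 613 = 14.95 / 613 = 0.02439.
Darcy's law: Q = K · A · i = 0.1668 × 4680 × 0.02439 = 19.03 m³/day.

19.0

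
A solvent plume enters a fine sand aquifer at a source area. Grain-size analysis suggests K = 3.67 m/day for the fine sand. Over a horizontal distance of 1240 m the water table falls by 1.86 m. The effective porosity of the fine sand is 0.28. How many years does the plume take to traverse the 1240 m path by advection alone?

173

Hydraulic gradient i = Δh / L = 1.86 / 1240 = 0.001500.
Darcy flux q = K · i = 3.670 × 0.001500 = 0.005505 m/day.
Seepage velocity v = q / n_e = 0.005505 / 0.28 = 0.01966 m/day.
Travel time t = L / v = 1240 / 0.01966 = 63070 days = 172.7 years.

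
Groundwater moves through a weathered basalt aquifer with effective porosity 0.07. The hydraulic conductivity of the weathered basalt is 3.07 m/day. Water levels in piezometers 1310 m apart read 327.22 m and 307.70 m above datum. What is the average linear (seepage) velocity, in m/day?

0.654

Hydraulic gradient i = (327.22 − 307.70) / 1310 = 19.52 / 1310 = 0.01490.
Darcy flux q = K · i = 3.070 × 0.01490 = 0.04575 m/day.
Seepage velocity v = q / n_e = 0.04575 / 0.07 = 0.6535 m/day.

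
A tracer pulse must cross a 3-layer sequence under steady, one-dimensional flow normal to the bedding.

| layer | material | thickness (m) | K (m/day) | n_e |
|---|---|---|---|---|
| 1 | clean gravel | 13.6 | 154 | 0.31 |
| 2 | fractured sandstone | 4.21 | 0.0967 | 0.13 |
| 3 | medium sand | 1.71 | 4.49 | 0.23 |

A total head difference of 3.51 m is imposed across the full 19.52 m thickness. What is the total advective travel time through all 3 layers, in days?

With flow normal to the layers, continuity requires the same specific discharge q through every layer.
Σ(b_i/K_i) = 13.6/154 + 4.21/0.0967 + 1.71/4.49 = 44.01 d.
q = Δh / Σ(b_i/K_i) = 3.51 / 44.01 = 0.07976 m/day.
In each layer the seepage velocity is v_i = q/n_i, so the layer transit time is t_i = b_i·n_i / q:
  layer 1 (clean gravel): t_1 = 13.6 × 0.31 / 0.07976 = 52.86 d
  layer 2 (fractured sandstone): t_2 = 4.21 × 0.13 / 0.07976 = 6.862 d
  layer 3 (medium sand): t_3 = 1.71 × 0.23 / 0.07976 = 4.931 d
Total t = Σ t_i = 64.65 days.

64.6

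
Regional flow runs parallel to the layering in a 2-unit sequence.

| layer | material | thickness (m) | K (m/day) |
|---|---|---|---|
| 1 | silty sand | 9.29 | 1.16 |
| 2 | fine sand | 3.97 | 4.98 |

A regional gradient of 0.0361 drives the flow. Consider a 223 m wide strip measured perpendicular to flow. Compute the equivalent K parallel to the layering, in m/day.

Flow is parallel to layering, so each bed carries its own Darcy discharge and the transmissivities add.
Σ(K_i·b_i) = 1.16×9.29 + 4.98×3.97 = 30.55 m²/day.
Total thickness b = 13.26 m, so K_eq = Σ(K_i·b_i)/b = 2.304 m/day.

2.30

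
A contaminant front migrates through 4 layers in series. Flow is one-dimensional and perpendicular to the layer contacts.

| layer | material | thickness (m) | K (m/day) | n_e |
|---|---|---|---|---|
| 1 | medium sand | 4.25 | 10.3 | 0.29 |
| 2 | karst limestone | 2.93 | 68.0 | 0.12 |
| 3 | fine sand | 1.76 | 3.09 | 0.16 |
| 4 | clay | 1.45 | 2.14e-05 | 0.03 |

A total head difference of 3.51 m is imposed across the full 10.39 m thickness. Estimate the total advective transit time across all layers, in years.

101

With flow normal to the layers, continuity requires the same specific discharge q through every layer.
Σ(b_i/K_i) = 4.25/10.3 + 2.93/68.0 + 1.76/3.09 + 1.45/2.14e-05 = 67758 d.
q = Δh / Σ(b_i/K_i) = 3.51 / 67758 = 5.180e-05 m/day.
In each layer the seepage velocity is v_i = q/n_i, so the layer transit time is t_i = b_i·n_i / q:
  layer 1 (medium sand): t_1 = 4.25 × 0.29 / 5.180e-05 = 23793 d
  layer 2 (karst limestone): t_2 = 2.93 × 0.12 / 5.180e-05 = 6787 d
  layer 3 (fine sand): t_3 = 1.76 × 0.16 / 5.180e-05 = 5436 d
  layer 4 (clay): t_4 = 1.45 × 0.03 / 5.180e-05 = 839.7 d
Total t = Σ t_i = 36856 days = 100.9 years.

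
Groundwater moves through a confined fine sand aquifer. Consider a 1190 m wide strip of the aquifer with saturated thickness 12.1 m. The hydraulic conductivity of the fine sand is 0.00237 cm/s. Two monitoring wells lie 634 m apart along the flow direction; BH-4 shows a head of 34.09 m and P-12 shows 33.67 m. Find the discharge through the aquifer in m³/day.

Convert K: 0.00237 cm/s × 864 = 2.048 m/day.
Cross-sectional area A = 1190 × 12.1 = 14399 m².
Hydraulic gradient i = (34.09 − 33.67) / 634 = 0.42 / 634 = 0.0006625.
Darcy's law: Q = K · A · i = 2.048 × 14399 × 0.0006625 = 19.53 m³/day.

19.5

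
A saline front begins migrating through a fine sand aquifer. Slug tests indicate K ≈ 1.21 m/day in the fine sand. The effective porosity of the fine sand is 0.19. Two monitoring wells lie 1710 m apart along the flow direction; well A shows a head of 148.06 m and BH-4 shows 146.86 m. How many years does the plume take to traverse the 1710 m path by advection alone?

1050

Hydraulic gradient i = (148.06 − 146.86) / 1710 = 1.2 / 1710 = 0.0007018.
Darcy flux q = K · i = 1.210 × 0.0007018 = 0.0008491 m/day.
Seepage velocity v = q / n_e = 0.0008491 / 0.19 = 0.004469 m/day.
Travel time t = L / v = 1710 / 0.004469 = 3.826e+05 days = 1048 years.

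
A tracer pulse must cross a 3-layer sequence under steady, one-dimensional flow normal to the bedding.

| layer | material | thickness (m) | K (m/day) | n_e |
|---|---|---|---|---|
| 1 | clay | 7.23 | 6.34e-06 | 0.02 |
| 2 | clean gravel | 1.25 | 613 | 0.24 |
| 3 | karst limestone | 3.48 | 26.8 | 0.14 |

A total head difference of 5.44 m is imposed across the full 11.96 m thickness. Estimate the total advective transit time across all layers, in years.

535

With flow normal to the layers, continuity requires the same specific discharge q through every layer.
Σ(b_i/K_i) = 7.23/6.34e-06 + 1.25/613 + 3.48/26.8 = 1.140e+06 d.
q = Δh / Σ(b_i/K_i) = 5.44 / 1.140e+06 = 4.770e-06 m/day.
In each layer the seepage velocity is v_i = q/n_i, so the layer transit time is t_i = b_i·n_i / q:
  layer 1 (clay): t_1 = 7.23 × 0.02 / 4.770e-06 = 30312 d
  layer 2 (clean gravel): t_2 = 1.25 × 0.24 / 4.770e-06 = 62889 d
  layer 3 (karst limestone): t_3 = 3.48 × 0.14 / 4.770e-06 = 1.021e+05 d
Total t = Σ t_i = 1.953e+05 days = 534.8 years.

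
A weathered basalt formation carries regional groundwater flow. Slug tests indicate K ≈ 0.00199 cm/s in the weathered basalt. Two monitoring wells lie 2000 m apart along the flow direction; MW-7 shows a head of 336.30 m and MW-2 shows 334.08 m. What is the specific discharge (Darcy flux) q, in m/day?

0.00191

Convert K: 0.00199 cm/s × 864 = 1.719 m/day.
Hydraulic gradient i = (336.30 − 334.08) / 2000 = 2.22 / 2000 = 0.001110.
Specific discharge q = K · i = 1.719 × 0.001110 = 0.001908 m/day.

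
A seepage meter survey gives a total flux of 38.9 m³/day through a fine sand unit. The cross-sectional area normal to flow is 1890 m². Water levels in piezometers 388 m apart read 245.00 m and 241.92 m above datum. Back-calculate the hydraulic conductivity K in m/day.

Hydraulic gradient i = (245.00 − 241.92) / 388 = 3.08 / 388 = 0.007938.
From Q = K·A·i, K = Q / (A·i) = 38.9 / (1890 × 0.007938) = 2.593 m/day.

2.59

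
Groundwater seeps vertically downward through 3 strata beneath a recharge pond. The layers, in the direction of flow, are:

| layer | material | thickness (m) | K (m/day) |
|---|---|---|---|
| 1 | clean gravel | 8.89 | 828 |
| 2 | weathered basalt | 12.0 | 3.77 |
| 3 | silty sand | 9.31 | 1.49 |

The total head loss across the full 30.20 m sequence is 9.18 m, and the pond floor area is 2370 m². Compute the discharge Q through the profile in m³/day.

2300

Flow is perpendicular to layering, so the layers act in series and the equivalent K is the thickness-weighted harmonic mean.
Total thickness L = 8.89 + 12.0 + 9.31 = 30.20 m.
Σ(b_i/K_i) = 8.89/828 + 12.0/3.77 + 9.31/1.49 = 9.442 d.
K_eq = L / Σ(b_i/K_i) = 30.20 / 9.442 = 3.198 m/day.
Q = K_eq · A · (Δh/L) = 3.198 × 2370 × (9.18/30.20) = 2304 m³/day.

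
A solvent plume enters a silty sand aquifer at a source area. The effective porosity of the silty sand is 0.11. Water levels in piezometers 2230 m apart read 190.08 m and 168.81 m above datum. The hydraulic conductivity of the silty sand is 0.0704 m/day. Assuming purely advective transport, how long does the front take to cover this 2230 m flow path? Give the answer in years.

1000

Hydraulic gradient i = (190.08 − 168.81) / 2230 = 21.27 / 2230 = 0.009538.
Darcy flux q = K · i = 0.07040 × 0.009538 = 0.0006715 m/day.
Seepage velocity v = q / n_e = 0.0006715 / 0.11 = 0.006104 m/day.
Travel time t = L / v = 2230 / 0.006104 = 3.653e+05 days = 1000 years.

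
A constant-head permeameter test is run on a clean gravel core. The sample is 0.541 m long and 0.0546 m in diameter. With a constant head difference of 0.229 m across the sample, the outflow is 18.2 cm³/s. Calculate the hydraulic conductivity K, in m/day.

1590

Cross-sectional area A = π·(d/2)² = π × (0.0546/2)² = 0.002341 m².
Convert discharge: 18.2 cm³/s = 1.820e-05 m³/s.
Darcy's law rearranged: K = Q·L / (A·Δh) = 1.820e-05 × 0.541 / (0.002341 × 0.229) = 0.01836 m/s = 1587 m/day.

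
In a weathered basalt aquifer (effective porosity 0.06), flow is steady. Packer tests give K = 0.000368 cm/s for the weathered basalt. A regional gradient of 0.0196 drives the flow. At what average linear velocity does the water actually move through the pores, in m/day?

0.104

Convert K: 0.000368 cm/s × 864 = 0.3180 m/day.
Hydraulic gradient i = 0.0196.
Darcy flux q = K · i = 0.3180 × 0.01960 = 0.006232 m/day.
Seepage velocity v = q / n_e = 0.006232 / 0.06 = 0.1039 m/day.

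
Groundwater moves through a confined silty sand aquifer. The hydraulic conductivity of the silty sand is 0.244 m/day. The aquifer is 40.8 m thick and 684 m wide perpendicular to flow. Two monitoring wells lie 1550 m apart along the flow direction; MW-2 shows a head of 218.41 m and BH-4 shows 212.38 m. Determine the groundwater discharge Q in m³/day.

Cross-sectional area A = 684 × 40.8 = 27907 m².
Hydraulic gradient i = (218.41 − 212.38) / 1550 = 6.03 / 1550 = 0.003890.
Darcy's law: Q = K · A · i = 0.2440 × 27907 × 0.003890 = 26.49 m³/day.

26.5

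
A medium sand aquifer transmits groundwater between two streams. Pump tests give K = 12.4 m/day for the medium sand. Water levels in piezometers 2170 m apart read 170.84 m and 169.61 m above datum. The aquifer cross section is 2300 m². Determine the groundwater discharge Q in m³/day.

16.2

Hydraulic gradient i = (170.84 − 169.61) / 2170 = 1.23 / 2170 = 0.0005668.
Darcy's law: Q = K · A · i = 12.40 × 2300 × 0.0005668 = 16.17 m³/day.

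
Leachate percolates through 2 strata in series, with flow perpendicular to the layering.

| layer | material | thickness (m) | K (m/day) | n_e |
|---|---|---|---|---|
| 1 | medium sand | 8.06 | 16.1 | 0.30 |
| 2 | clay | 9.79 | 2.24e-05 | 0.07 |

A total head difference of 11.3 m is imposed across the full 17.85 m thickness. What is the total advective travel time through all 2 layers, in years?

With flow normal to the layers, continuity requires the same specific discharge q through every layer.
Σ(b_i/K_i) = 8.06/16.1 + 9.79/2.24e-05 = 4.371e+05 d.
q = Δh / Σ(b_i/K_i) = 11.3 / 4.371e+05 = 2.585e-05 m/day.
In each layer the seepage velocity is v_i = q/n_i, so the layer transit time is t_i = b_i·n_i / q:
  layer 1 (medium sand): t_1 = 8.06 × 0.30 / 2.585e-05 = 93522 d
  layer 2 (clay): t_2 = 9.79 × 0.07 / 2.585e-05 = 26506 d
Total t = Σ t_i = 1.200e+05 days = 328.6 years.

329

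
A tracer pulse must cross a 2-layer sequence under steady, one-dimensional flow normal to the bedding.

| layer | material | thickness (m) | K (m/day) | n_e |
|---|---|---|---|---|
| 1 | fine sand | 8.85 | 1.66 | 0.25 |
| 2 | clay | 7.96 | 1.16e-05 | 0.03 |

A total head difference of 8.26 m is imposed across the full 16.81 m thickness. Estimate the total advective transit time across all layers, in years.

With flow normal to the layers, continuity requires the same specific discharge q through every layer.
Σ(b_i/K_i) = 8.85/1.66 + 7.96/1.16e-05 = 6.862e+05 d.
q = Δh / Σ(b_i/K_i) = 8.26 / 6.862e+05 = 1.204e-05 m/day.
In each layer the seepage velocity is v_i = q/n_i, so the layer transit time is t_i = b_i·n_i / q:
  layer 1 (fine sand): t_1 = 8.85 × 0.25 / 1.204e-05 = 1.838e+05 d
  layer 2 (clay): t_2 = 7.96 × 0.03 / 1.204e-05 = 19839 d
Total t = Σ t_i = 2.036e+05 days = 557.6 years.

558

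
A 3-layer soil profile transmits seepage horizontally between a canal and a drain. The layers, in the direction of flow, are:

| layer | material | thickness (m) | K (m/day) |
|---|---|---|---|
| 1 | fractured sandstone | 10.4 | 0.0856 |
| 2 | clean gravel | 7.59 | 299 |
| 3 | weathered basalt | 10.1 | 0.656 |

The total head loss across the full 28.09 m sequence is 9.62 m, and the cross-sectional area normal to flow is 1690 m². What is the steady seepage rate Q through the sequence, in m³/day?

Flow is perpendicular to layering, so the layers act in series and the equivalent K is the thickness-weighted harmonic mean.
Total thickness L = 10.4 + 7.59 + 10.1 = 28.09 m.
Σ(b_i/K_i) = 10.4/0.0856 + 7.59/299 + 10.1/0.656 = 136.9 d.
K_eq = L / Σ(b_i/K_i) = 28.09 / 136.9 = 0.2052 m/day.
Q = K_eq · A · (Δh/L) = 0.2052 × 1690 × (9.62/28.09) = 118.7 m³/day.

119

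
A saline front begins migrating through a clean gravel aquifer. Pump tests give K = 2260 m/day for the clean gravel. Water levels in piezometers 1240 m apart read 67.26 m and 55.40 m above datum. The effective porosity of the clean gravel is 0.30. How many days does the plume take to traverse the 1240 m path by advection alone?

17.2

Hydraulic gradient i = (67.26 − 55.40) / 1240 = 11.86 / 1240 = 0.009565.
Darcy flux q = K · i = 2260 × 0.009565 = 21.62 m/day.
Seepage velocity v = q / n_e = 21.62 / 0.30 = 72.05 m/day.
Travel time t = L / v = 1240 / 72.05 = 17.21 days.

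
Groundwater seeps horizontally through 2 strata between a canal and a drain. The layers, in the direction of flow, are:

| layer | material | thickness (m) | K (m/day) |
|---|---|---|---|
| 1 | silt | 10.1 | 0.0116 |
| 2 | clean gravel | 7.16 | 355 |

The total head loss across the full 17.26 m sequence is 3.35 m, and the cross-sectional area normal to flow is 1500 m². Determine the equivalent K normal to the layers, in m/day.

0.0198

Flow is perpendicular to layering, so the layers act in series and the equivalent K is the thickness-weighted harmonic mean.
Total thickness L = 10.1 + 7.16 = 17.26 m.
Σ(b_i/K_i) = 10.1/0.0116 + 7.16/355 = 870.7 d.
K_eq = L / Σ(b_i/K_i) = 17.26 / 870.7 = 0.01982 m/day.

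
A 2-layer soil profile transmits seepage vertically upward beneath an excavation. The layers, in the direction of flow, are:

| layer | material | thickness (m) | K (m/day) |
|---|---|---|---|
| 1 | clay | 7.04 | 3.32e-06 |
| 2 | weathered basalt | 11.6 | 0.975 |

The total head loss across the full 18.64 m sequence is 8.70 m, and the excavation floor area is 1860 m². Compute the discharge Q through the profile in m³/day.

Flow is perpendicular to layering, so the layers act in series and the equivalent K is the thickness-weighted harmonic mean.
Total thickness L = 7.04 + 11.6 = 18.64 m.
Σ(b_i/K_i) = 7.04/3.32e-06 + 11.6/0.975 = 2.120e+06 d.
K_eq = L / Σ(b_i/K_i) = 18.64 / 2.120e+06 = 8.790e-06 m/day.
Q = K_eq · A · (Δh/L) = 8.790e-06 × 1860 × (8.70/18.64) = 0.007631 m³/day.

0.00763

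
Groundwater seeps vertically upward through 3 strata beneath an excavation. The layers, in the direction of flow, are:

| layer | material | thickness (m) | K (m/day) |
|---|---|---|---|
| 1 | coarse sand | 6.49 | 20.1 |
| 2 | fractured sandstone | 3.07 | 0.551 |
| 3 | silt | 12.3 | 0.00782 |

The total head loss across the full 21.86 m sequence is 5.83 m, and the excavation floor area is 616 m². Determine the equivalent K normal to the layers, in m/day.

0.0138

Flow is perpendicular to layering, so the layers act in series and the equivalent K is the thickness-weighted harmonic mean.
Total thickness L = 6.49 + 3.07 + 12.3 = 21.86 m.
Σ(b_i/K_i) = 6.49/20.1 + 3.07/0.551 + 12.3/0.00782 = 1579 d.
K_eq = L / Σ(b_i/K_i) = 21.86 / 1579 = 0.01385 m/day.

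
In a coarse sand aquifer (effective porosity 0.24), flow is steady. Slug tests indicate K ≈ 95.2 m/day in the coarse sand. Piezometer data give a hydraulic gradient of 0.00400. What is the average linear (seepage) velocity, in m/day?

1.59

Hydraulic gradient i = 0.00400.
Darcy flux q = K · i = 95.20 × 0.004000 = 0.3808 m/day.
Seepage velocity v = q / n_e = 0.3808 / 0.24 = 1.587 m/day.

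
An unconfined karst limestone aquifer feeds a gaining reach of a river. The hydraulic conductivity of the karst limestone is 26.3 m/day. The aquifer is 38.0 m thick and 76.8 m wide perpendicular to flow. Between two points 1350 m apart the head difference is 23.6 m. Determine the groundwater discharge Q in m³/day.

1340

Cross-sectional area A = 76.8 × 38.0 = 2918 m².
Hydraulic gradient i = Δh / L = 23.6 / 1350 = 0.01748.
Darcy's law: Q = K · A · i = 26.30 × 2918 × 0.01748 = 1342 m³/day.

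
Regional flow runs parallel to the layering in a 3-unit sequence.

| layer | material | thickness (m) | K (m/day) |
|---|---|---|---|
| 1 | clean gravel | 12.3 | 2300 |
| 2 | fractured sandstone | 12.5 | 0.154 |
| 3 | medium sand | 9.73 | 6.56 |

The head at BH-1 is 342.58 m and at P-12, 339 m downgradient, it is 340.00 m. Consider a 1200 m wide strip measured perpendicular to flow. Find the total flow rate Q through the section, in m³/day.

259000

Flow is parallel to layering, so each bed carries its own Darcy discharge and the transmissivities add.
Σ(K_i·b_i) = 2300×12.3 + 0.154×12.5 + 6.56×9.73 = 28356 m²/day.
Hydraulic gradient i = (342.58 − 340.00) / 339 = 2.58 / 339 = 0.007611.
Q = Σ(K_i·b_i) · W · i = 28356 × 1200 × 0.007611 = 2.590e+05 m³/day.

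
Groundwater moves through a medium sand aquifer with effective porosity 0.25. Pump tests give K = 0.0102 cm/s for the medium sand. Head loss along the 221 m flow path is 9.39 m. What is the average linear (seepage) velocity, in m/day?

Convert K: 0.0102 cm/s × 864 = 8.813 m/day.
Hydraulic gradient i = Δh / L = 9.39 / 221 = 0.04249.
Darcy flux q = K · i = 8.813 × 0.04249 = 0.3744 m/day.
Seepage velocity v = q / n_e = 0.3744 / 0.25 = 1.498 m/day.

1.50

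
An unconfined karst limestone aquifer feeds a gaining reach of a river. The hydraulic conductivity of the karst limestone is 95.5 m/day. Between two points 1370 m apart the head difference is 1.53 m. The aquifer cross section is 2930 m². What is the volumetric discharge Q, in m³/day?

312

Hydraulic gradient i = Δh / L = 1.53 / 1370 = 0.001117.
Darcy's law: Q = K · A · i = 95.50 × 2930 × 0.001117 = 312.5 m³/day.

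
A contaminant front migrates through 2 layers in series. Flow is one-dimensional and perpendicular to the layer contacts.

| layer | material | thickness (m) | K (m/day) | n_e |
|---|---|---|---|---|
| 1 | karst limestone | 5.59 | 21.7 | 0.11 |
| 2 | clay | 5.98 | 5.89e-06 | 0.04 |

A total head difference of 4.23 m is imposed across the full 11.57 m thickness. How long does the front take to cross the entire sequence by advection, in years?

561

With flow normal to the layers, continuity requires the same specific discharge q through every layer.
Σ(b_i/K_i) = 5.59/21.7 + 5.98/5.89e-06 = 1.015e+06 d.
q = Δh / Σ(b_i/K_i) = 4.23 / 1.015e+06 = 4.166e-06 m/day.
In each layer the seepage velocity is v_i = q/n_i, so the layer transit time is t_i = b_i·n_i / q:
  layer 1 (karst limestone): t_1 = 5.59 × 0.11 / 4.166e-06 = 1.476e+05 d
  layer 2 (clay): t_2 = 5.98 × 0.04 / 4.166e-06 = 57413 d
Total t = Σ t_i = 2.050e+05 days = 561.3 years.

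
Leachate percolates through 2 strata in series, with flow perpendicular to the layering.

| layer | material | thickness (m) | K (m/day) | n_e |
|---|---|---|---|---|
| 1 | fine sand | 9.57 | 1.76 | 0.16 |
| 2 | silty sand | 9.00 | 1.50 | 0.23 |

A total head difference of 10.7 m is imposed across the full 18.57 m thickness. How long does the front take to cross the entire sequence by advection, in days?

3.85

With flow normal to the layers, continuity requires the same specific discharge q through every layer.
Σ(b_i/K_i) = 9.57/1.76 + 9.00/1.50 = 11.44 d.
q = Δh / Σ(b_i/K_i) = 10.7 / 11.44 = 0.9355 m/day.
In each layer the seepage velocity is v_i = q/n_i, so the layer transit time is t_i = b_i·n_i / q:
  layer 1 (fine sand): t_1 = 9.57 × 0.16 / 0.9355 = 1.637 d
  layer 2 (silty sand): t_2 = 9.00 × 0.23 / 0.9355 = 2.213 d
Total t = Σ t_i = 3.849 days.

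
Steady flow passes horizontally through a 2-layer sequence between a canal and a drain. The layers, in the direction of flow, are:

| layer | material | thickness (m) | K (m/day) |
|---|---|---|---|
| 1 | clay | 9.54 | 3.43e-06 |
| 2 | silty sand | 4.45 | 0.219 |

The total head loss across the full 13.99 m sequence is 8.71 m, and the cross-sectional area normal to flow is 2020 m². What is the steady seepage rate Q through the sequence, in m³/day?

Flow is perpendicular to layering, so the layers act in series and the equivalent K is the thickness-weighted harmonic mean.
Total thickness L = 9.54 + 4.45 = 13.99 m.
Σ(b_i/K_i) = 9.54/3.43e-06 + 4.45/0.219 = 2.781e+06 d.
K_eq = L / Σ(b_i/K_i) = 13.99 / 2.781e+06 = 5.030e-06 m/day.
Q = K_eq · A · (Δh/L) = 5.030e-06 × 2020 × (8.71/13.99) = 0.006326 m³/day.

0.00633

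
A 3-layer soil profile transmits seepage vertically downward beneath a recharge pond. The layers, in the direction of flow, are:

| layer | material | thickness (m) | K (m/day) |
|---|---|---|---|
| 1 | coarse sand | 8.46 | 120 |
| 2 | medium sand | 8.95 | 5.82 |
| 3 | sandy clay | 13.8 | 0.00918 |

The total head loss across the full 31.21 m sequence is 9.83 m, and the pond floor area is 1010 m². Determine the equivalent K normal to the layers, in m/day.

0.0207

Flow is perpendicular to layering, so the layers act in series and the equivalent K is the thickness-weighted harmonic mean.
Total thickness L = 8.46 + 8.95 + 13.8 = 31.21 m.
Σ(b_i/K_i) = 8.46/120 + 8.95/5.82 + 13.8/0.00918 = 1505 d.
K_eq = L / Σ(b_i/K_i) = 31.21 / 1505 = 0.02074 m/day.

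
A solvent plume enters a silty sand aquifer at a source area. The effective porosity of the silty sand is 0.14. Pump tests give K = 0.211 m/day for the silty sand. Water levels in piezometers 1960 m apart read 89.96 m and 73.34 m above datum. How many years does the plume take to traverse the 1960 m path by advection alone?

420

Hydraulic gradient i = (89.96 − 73.34) / 1960 = 16.62 / 1960 = 0.008480.
Darcy flux q = K · i = 0.2110 × 0.008480 = 0.001789 m/day.
Seepage velocity v = q / n_e = 0.001789 / 0.14 = 0.01278 m/day.
Travel time t = L / v = 1960 / 0.01278 = 1.534e+05 days = 419.9 years.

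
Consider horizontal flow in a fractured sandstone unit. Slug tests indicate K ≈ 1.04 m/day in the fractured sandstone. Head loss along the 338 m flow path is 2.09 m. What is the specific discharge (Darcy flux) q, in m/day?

Hydraulic gradient i = Δh / L = 2.09 / 338 = 0.006183.
Specific discharge q = K · i = 1.040 × 0.006183 = 0.006431 m/day.

0.00643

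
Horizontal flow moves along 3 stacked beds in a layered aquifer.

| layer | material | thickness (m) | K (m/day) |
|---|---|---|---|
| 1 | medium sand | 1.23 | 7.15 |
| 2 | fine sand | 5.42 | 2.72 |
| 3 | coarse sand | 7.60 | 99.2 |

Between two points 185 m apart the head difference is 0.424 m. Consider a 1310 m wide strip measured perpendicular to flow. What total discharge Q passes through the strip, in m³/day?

2330

Flow is parallel to layering, so each bed carries its own Darcy discharge and the transmissivities add.
Σ(K_i·b_i) = 7.15×1.23 + 2.72×5.42 + 99.2×7.60 = 777.5 m²/day.
Hydraulic gradient i = Δh / L = 0.424 / 185 = 0.002292.
Q = Σ(K_i·b_i) · W · i = 777.5 × 1310 × 0.002292 = 2334 m³/day.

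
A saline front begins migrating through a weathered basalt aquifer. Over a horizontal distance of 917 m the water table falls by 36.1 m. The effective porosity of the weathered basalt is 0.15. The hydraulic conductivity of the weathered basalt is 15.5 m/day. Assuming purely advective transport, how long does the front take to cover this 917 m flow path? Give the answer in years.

0.617

Hydraulic gradient i = Δh / L = 36.1 / 917 = 0.03937.
Darcy flux q = K · i = 15.50 × 0.03937 = 0.6102 m/day.
Seepage velocity v = q / n_e = 0.6102 / 0.15 = 4.068 m/day.
Travel time t = L / v = 917 / 4.068 = 225.4 days = 0.6172 years.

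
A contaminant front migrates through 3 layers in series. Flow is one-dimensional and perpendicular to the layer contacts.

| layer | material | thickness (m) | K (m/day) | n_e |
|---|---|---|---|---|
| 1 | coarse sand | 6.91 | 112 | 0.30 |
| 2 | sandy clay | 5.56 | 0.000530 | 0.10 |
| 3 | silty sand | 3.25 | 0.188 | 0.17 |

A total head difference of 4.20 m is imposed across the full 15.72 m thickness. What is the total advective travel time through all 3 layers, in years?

With flow normal to the layers, continuity requires the same specific discharge q through every layer.
Σ(b_i/K_i) = 6.91/112 + 5.56/0.000530 + 3.25/0.188 = 10508 d.
q = Δh / Σ(b_i/K_i) = 4.20 / 10508 = 0.0003997 m/day.
In each layer the seepage velocity is v_i = q/n_i, so the layer transit time is t_i = b_i·n_i / q:
  layer 1 (coarse sand): t_1 = 6.91 × 0.30 / 0.0003997 = 5186 d
  layer 2 (sandy clay): t_2 = 5.56 × 0.10 / 0.0003997 = 1391 d
  layer 3 (silty sand): t_3 = 3.25 × 0.17 / 0.0003997 = 1382 d
Total t = Σ t_i = 7960 days = 21.79 years.

21.8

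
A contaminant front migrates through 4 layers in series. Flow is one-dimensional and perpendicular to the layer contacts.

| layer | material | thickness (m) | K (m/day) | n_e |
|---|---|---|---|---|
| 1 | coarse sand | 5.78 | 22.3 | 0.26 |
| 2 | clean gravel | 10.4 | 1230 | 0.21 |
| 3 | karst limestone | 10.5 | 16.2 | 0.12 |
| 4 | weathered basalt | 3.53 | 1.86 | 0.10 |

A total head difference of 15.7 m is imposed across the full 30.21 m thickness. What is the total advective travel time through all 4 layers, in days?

With flow normal to the layers, continuity requires the same specific discharge q through every layer.
Σ(b_i/K_i) = 5.78/22.3 + 10.4/1230 + 10.5/16.2 + 3.53/1.86 = 2.814 d.
q = Δh / Σ(b_i/K_i) = 15.7 / 2.814 = 5.580 m/day.
In each layer the seepage velocity is v_i = q/n_i, so the layer transit time is t_i = b_i·n_i / q:
  layer 1 (coarse sand): t_1 = 5.78 × 0.26 / 5.580 = 0.2693 d
  layer 2 (clean gravel): t_2 = 10.4 × 0.21 / 5.580 = 0.3914 d
  layer 3 (karst limestone): t_3 = 10.5 × 0.12 / 5.580 = 0.2258 d
  layer 4 (weathered basalt): t_4 = 3.53 × 0.10 / 5.580 = 0.06326 d
Total t = Σ t_i = 0.9498 days.

0.950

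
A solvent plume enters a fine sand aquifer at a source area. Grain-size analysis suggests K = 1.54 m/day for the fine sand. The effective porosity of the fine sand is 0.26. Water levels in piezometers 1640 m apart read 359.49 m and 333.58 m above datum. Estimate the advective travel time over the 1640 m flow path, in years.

Hydraulic gradient i = (359.49 − 333.58) / 1640 = 25.91 / 1640 = 0.01580.
Darcy flux q = K · i = 1.540 × 0.01580 = 0.02433 m/day.
Seepage velocity v = q / n_e = 0.02433 / 0.26 = 0.09358 m/day.
Travel time t = L / v = 1640 / 0.09358 = 17526 days = 47.98 years.

48.0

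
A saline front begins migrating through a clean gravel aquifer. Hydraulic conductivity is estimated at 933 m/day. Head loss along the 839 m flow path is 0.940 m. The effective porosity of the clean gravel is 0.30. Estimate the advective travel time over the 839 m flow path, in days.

241

Hydraulic gradient i = Δh / L = 0.940 / 839 = 0.001120.
Darcy flux q = K · i = 933.0 × 0.001120 = 1.045 m/day.
Seepage velocity v = q / n_e = 1.045 / 0.30 = 3.484 m/day.
Travel time t = L / v = 839 / 3.484 = 240.8 days.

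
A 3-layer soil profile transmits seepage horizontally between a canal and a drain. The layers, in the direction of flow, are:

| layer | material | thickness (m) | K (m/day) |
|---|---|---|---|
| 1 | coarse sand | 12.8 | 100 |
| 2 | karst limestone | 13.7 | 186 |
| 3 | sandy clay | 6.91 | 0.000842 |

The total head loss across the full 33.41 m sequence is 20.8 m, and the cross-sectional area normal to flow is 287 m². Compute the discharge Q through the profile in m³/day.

0.727

Flow is perpendicular to layering, so the layers act in series and the equivalent K is the thickness-weighted harmonic mean.
Total thickness L = 12.8 + 13.7 + 6.91 = 33.41 m.
Σ(b_i/K_i) = 12.8/100 + 13.7/186 + 6.91/0.000842 = 8207 d.
K_eq = L / Σ(b_i/K_i) = 33.41 / 8207 = 0.004071 m/day.
Q = K_eq · A · (Δh/L) = 0.004071 × 287 × (20.8/33.41) = 0.7274 m³/day.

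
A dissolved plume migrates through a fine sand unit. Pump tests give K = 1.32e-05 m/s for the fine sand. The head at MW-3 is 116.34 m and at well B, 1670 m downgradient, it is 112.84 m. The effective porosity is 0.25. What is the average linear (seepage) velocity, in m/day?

0.00956

Convert K: 1.32e-05 m/s × 86400 = 1.140 m/day.
Hydraulic gradient i = (116.34 − 112.84) / 1670 = 3.5 / 1670 = 0.002096.
Darcy flux q = K · i = 1.140 × 0.002096 = 0.002390 m/day.
Seepage velocity v = q / n_e = 0.002390 / 0.25 = 0.009561 m/day.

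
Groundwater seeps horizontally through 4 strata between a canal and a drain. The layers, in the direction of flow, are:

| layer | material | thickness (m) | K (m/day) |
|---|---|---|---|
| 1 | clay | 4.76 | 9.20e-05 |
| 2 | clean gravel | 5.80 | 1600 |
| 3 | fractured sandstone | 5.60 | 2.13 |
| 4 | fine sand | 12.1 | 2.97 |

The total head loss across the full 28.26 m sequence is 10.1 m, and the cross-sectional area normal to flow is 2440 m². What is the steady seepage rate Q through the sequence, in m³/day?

0.476

Flow is perpendicular to layering, so the layers act in series and the equivalent K is the thickness-weighted harmonic mean.
Total thickness L = 4.76 + 5.80 + 5.60 + 12.1 = 28.26 m.
Σ(b_i/K_i) = 4.76/9.20e-05 + 5.80/1600 + 5.60/2.13 + 12.1/2.97 = 51746 d.
K_eq = L / Σ(b_i/K_i) = 28.26 / 51746 = 0.0005461 m/day.
Q = K_eq · A · (Δh/L) = 0.0005461 × 2440 × (10.1/28.26) = 0.4763 m³/day.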